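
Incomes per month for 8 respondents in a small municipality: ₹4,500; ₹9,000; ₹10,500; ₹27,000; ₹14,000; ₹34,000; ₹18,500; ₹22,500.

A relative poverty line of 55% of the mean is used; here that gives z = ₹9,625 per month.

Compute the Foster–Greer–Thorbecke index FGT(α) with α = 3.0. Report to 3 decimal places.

0.019

Incomes under z: ₹4,500, ₹9,000 (q = 2 of N = 8).
Normalized shortfalls: (9625−4500)/9625 = 0.5325; (9625−9000)/9625 = 0.0649.
Raised to α = 3.0: 0.15097; 0.00027.
Sum = 0.151240; FGT(3.0) = 0.151240 / 8 = 0.019.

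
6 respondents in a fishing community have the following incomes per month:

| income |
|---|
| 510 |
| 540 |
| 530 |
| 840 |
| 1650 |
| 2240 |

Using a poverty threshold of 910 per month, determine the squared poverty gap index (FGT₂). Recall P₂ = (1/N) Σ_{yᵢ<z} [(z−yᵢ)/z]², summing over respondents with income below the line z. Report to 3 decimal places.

0.090

Incomes under z: 510, 530, 540, 840 (q = 4 of N = 6).
Shortfall ratios: (910−510)/910 = 0.4396; (910−530)/910 = 0.4176; (910−540)/910 = 0.4066; (910−840)/910 = 0.0769.
Squared: 0.1932; 0.1744; 0.1653; 0.0059.
Sum = 0.538824; P₂ = 0.538824 / 6 = 0.090.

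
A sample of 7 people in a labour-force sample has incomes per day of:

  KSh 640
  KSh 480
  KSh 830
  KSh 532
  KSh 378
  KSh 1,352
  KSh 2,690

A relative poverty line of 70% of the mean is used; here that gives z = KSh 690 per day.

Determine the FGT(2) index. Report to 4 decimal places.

Below z: KSh 378, KSh 480, KSh 532, KSh 640 (q = 4 of N = 7).
Gap ratios (z−y)/z: (690−378)/690 = 0.4522; (690−480)/690 = 0.3043; (690−532)/690 = 0.2290; (690−640)/690 = 0.0725.
Squared: 0.2045; 0.0926; 0.0524; 0.0053.
Sum = 0.354774; P₂ = 0.354774 / 7 = 0.0507.

0.0507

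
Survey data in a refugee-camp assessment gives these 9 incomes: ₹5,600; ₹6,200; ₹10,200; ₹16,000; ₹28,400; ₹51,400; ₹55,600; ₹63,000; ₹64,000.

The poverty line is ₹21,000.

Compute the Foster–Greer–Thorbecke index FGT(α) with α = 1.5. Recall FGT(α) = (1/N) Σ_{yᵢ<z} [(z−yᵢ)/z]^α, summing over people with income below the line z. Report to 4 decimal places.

0.1894

Below z: ₹5,600, ₹6,200, ₹10,200, ₹16,000 (q = 4 of N = 9).
Relative gaps: (21000−5600)/21000 = 0.7333; (21000−6200)/21000 = 0.7048; (21000−10200)/21000 = 0.5143; (21000−16000)/21000 = 0.2381.
Raised to α = 1.5: 0.62799; 0.59165; 0.36881; 0.11618.
Sum = 1.704629; FGT(1.5) = 1.704629 / 9 = 0.1894.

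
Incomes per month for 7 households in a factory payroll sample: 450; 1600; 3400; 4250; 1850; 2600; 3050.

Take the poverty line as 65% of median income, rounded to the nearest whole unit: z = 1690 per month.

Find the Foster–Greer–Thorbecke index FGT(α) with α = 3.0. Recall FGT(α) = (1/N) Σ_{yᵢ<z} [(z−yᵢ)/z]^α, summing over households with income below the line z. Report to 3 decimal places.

Poor units: 450, 1600 (q = 2 of N = 7).
Relative gaps: (1690−450)/1690 = 0.7337; (1690−1600)/1690 = 0.0533.
Raised to α = 3.0: 0.39501; 0.00015.
Sum = 0.395158; FGT(3.0) = 0.395158 / 7 = 0.056.

0.056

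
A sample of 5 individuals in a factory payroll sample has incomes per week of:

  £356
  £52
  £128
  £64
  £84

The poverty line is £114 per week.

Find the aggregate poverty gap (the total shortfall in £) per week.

Below z: £52, £64, £84 (q = 3 of N = 5).
Individual gaps: 114−52 = 62; 114−64 = 50; 114−84 = 30.
Aggregate gap = £142.

£142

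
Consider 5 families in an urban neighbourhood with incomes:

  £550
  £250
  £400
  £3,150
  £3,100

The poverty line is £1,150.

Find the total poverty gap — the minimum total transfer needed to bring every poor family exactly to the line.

Below z: £250, £400, £550 (q = 3 of N = 5).
Individual gaps: 1150−250 = 900; 1150−400 = 750; 1150−550 = 600.
Aggregate gap = £2,250.

£2,250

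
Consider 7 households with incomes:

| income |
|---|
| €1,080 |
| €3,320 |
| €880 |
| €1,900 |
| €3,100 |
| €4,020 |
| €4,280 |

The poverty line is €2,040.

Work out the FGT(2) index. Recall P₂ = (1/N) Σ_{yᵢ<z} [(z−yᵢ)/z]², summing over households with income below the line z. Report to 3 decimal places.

Below z: €880, €1,080, €1,900 (q = 3 of N = 7).
Normalized shortfalls: (2040−880)/2040 = 0.5686; (2040−1080)/2040 = 0.4706; (2040−1900)/2040 = 0.0686.
Squared: 0.3233; 0.2215; 0.0047.
Sum = 0.549500; P₂ = 0.549500 / 7 = 0.079.

0.079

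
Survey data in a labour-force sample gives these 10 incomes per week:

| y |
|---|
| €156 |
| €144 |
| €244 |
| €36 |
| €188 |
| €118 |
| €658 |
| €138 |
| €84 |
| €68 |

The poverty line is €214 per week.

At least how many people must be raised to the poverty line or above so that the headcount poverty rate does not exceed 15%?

7

Currently q = 8 of N = 10 are below the line (H = 0.800).
A headcount ratio of at most 15% allows at most ⌊0.15 × 10⌋ = 1 poor people.
So at least 8 − 1 = 7 must be lifted.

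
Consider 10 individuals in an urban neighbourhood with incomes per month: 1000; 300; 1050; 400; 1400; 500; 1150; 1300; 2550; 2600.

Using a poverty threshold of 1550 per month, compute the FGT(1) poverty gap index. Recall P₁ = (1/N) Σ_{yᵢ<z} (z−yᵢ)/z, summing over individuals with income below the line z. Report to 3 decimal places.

Below the line: 300, 400, 500, 1000, 1050, 1150, 1300, 1400 (q = 8 of N = 10).
Shortfall ratios: (1550−300)/1550 = 0.8065; (1550−400)/1550 = 0.7419; (1550−500)/1550 = 0.6774; (1550−1000)/1550 = 0.3548; (1550−1050)/1550 = 0.3226; (1550−1150)/1550 = 0.2581; (1550−1300)/1550 = 0.1613; (1550−1400)/1550 = 0.0968.
Σ = 3.419355. Dividing by the full population N = 10 gives P₁ = 0.342.

0.342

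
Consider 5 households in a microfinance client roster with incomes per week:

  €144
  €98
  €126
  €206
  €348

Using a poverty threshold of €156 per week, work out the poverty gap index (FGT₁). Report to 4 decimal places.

Poor units: €98, €126, €144 (q = 3 of N = 5).
Normalized shortfalls: (156−98)/156 = 0.3718; (156−126)/156 = 0.1923; (156−144)/156 = 0.0769.
Σ = 0.641026. Dividing by the full population N = 5 gives P₁ = 0.1282.

0.1282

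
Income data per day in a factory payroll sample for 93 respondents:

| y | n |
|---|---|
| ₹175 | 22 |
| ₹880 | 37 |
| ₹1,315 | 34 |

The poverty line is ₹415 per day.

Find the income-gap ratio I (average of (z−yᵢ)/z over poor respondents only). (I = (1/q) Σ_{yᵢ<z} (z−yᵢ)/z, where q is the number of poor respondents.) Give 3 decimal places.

0.578

Poor units: 22×₹175 (q = 22 of N = 93).
Relative gaps: 0.5783 (×22); sum = 12.722892.
The income-gap ratio divides by q (the poor only): 12.722892 / 22 = 0.578.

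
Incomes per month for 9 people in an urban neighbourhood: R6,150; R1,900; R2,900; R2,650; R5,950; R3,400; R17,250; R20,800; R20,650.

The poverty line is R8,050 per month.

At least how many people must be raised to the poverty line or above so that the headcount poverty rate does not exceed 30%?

Currently q = 6 of N = 9 are below the line (H = 0.667).
A headcount ratio of at most 30% allows at most ⌊0.30 × 9⌋ = 2 poor people.
So at least 6 − 2 = 4 must be lifted.

4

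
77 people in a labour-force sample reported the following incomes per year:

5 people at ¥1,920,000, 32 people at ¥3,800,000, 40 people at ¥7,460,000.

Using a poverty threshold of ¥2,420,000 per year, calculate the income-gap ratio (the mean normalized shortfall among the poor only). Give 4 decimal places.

Incomes under z: 5×¥1,920,000 (q = 5 of N = 77).
Relative gaps: 0.2066 (×5); sum = 1.033058.
I averages over the q = 5 poor units only: 1.033058 / 5 = 0.2066.

0.2066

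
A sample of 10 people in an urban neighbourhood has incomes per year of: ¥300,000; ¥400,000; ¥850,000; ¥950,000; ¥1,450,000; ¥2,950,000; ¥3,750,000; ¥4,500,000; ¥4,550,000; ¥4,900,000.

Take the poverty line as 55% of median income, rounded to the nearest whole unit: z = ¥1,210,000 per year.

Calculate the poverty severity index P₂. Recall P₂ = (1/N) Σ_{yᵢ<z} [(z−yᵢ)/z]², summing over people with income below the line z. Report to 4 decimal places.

Poor units: ¥300,000, ¥400,000, ¥850,000, ¥950,000 (q = 4 of N = 10).
Gap ratios (z−y)/z: (1210000−300000)/1210000 = 0.7521; (1210000−400000)/1210000 = 0.6694; (1210000−850000)/1210000 = 0.2975; (1210000−950000)/1210000 = 0.2149.
Squared: 0.5656; 0.4481; 0.0885; 0.0462.
Sum = 1.148419; P₂ = 1.148419 / 10 = 0.1148.

0.1148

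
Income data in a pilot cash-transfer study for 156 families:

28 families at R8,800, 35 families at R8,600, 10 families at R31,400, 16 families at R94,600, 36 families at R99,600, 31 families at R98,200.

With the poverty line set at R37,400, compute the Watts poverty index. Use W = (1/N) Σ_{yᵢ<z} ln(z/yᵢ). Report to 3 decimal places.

0.601

Below z: 35×R8,600, 28×R8,800, 10×R31,400 (q = 73 of N = 156).
Log shortfalls: ln(37400/8600) = 1.4699 (×35); ln(37400/8800) = 1.4469 (×28); ln(37400/31400) = 0.1749 (×10).
W = 93.709157 / 156 = 0.601.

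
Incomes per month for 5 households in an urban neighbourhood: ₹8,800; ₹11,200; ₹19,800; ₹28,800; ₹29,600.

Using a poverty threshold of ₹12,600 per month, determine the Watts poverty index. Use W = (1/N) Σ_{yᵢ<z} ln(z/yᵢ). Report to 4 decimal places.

Below the line: ₹8,800, ₹11,200 (q = 2 of N = 5).
Log shortfalls: ln(12600/8800) = 0.3589; ln(12600/11200) = 0.1178.
W = 0.476728 / 5 = 0.0953.

0.0953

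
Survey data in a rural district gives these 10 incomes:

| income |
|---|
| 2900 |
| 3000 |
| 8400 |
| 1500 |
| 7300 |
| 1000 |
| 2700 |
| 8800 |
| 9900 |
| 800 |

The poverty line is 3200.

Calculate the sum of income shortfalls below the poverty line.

7300

Poor units: 800, 1000, 1500, 2700, 2900, 3000 (q = 6 of N = 10).
Individual gaps: 3200−800 = 2400; 3200−1000 = 2200; 3200−1500 = 1700; 3200−2700 = 500; 3200−2900 = 300; 3200−3000 = 200.
Aggregate gap = 7300.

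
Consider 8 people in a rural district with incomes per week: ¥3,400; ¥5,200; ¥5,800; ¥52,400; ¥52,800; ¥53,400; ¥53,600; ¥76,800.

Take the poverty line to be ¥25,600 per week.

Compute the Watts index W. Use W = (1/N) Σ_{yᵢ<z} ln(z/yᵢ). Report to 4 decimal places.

Below the line: ¥3,400, ¥5,200, ¥5,800 (q = 3 of N = 8).
Log gaps: ln(25600/3400) = 2.0188; ln(25600/5200) = 1.5939; ln(25600/5800) = 1.4847.
W = 5.097485 / 8 = 0.6372.

0.6372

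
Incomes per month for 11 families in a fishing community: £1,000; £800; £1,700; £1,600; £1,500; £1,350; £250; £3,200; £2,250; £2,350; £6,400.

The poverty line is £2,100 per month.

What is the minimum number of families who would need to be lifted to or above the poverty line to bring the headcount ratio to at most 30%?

7 of the 11 families are poor, so H = 7/11 = 0.636.
A headcount ratio of at most 30% allows at most ⌊0.30 × 11⌋ = 3 poor families.
So at least 7 − 3 = 4 must be lifted.

4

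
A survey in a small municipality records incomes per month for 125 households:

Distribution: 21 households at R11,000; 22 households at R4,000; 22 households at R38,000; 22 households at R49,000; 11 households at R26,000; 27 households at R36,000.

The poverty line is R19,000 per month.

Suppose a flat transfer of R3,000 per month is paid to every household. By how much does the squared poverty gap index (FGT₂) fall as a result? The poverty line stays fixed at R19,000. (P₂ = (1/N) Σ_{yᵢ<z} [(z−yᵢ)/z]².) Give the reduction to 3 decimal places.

0.058

Before: below the line — 22×R4,000, 21×R11,000; squared poverty gap index (FGT₂) = 0.13948.
After the R3,000 transfer: below the line — 22×R7,000, 21×R14,000; squared poverty gap index (FGT₂) = 0.08184.
Reduction = 0.13948 − 0.08184 = 0.058.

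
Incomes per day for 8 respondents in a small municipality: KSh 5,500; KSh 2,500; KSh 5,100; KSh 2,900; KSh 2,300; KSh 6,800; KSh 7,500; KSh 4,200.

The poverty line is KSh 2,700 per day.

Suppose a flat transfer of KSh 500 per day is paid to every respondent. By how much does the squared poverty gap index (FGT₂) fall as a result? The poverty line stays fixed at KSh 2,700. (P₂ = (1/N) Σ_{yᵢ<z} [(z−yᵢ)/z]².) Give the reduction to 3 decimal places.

0.003

Before: below the line — KSh 2,300, KSh 2,500; squared poverty gap index (FGT₂) = 0.00343.
After the KSh 500 transfer: below the line — none; squared poverty gap index (FGT₂) = 0.00000.
Reduction = 0.00343 − 0.00000 = 0.003.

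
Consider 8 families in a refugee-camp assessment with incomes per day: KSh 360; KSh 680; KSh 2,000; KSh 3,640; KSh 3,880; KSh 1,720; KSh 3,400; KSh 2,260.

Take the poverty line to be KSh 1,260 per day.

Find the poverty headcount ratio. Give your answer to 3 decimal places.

2 of the 8 families have income below KSh 1,260.
H = 2/8 = 0.250.

0.250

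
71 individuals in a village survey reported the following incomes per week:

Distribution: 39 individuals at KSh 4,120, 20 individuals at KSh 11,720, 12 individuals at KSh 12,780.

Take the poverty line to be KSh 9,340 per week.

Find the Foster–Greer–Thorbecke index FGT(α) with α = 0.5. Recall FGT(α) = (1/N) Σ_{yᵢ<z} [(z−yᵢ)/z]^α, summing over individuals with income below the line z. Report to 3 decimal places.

0.411

Poor units: 39×KSh 4,120 (q = 39 of N = 71).
Shortfall ratios: (9340−4120)/9340 = 0.5589 (×39).
Raised to α = 0.5: 0.74759 (×39).
Sum = 29.155898; FGT(0.5) = 29.155898 / 71 = 0.411.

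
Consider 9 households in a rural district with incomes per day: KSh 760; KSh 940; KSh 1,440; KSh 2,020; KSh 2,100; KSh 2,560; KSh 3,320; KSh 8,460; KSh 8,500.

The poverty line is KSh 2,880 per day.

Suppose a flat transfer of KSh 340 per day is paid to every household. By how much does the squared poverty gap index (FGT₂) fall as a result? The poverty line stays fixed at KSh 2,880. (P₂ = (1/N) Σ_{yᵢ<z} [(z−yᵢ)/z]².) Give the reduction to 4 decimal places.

Before: below the line — KSh 760, KSh 940, KSh 1,440, KSh 2,020, KSh 2,100, KSh 2,560; squared poverty gap index (FGT₂) = 0.157831.
After the KSh 340 transfer: below the line — KSh 1,100, KSh 1,280, KSh 1,780, KSh 2,360, KSh 2,440; squared poverty gap index (FGT₂) = 0.099162.
Reduction = 0.157831 − 0.099162 = 0.0587.

0.0587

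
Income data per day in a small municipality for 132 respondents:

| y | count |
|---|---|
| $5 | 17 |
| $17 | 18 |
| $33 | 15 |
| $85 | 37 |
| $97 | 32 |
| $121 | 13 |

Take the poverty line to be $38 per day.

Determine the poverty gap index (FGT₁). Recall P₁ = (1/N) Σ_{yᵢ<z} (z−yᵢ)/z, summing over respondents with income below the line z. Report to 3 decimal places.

Below the line: 17×$5, 18×$17, 15×$33 (q = 50 of N = 132).
Normalized shortfalls: (38−5)/38 = 0.8684 (×17); (38−17)/38 = 0.5526 (×18); (38−33)/38 = 0.1316 (×15).
Sum of shortfalls = 26.684211; P₁ averages over all N: 26.684211 / 132 = 0.202.

0.202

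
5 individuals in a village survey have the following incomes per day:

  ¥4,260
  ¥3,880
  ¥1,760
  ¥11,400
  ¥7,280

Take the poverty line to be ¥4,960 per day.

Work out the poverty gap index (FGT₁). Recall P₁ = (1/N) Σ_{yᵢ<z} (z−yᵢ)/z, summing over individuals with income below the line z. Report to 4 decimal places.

Below the line: ¥1,760, ¥3,880, ¥4,260 (q = 3 of N = 5).
Relative gaps: (4960−1760)/4960 = 0.6452; (4960−3880)/4960 = 0.2177; (4960−4260)/4960 = 0.1411.
Σ = 1.004032. Dividing by the full population N = 5 gives P₁ = 0.2008.

0.2008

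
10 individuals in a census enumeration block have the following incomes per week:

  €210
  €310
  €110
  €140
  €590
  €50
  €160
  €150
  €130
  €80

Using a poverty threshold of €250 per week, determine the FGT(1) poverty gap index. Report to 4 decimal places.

Below z: €50, €80, €110, €130, €140, €150, €160, €210 (q = 8 of N = 10).
Normalized shortfalls: (250−50)/250 = 0.8000; (250−80)/250 = 0.6800; (250−110)/250 = 0.5600; (250−130)/250 = 0.4800; (250−140)/250 = 0.4400; (250−150)/250 = 0.4000; (250−160)/250 = 0.3600; (250−210)/250 = 0.1600.
Σ = 3.880000. Dividing by the full population N = 10 gives P₁ = 0.3880.

0.3880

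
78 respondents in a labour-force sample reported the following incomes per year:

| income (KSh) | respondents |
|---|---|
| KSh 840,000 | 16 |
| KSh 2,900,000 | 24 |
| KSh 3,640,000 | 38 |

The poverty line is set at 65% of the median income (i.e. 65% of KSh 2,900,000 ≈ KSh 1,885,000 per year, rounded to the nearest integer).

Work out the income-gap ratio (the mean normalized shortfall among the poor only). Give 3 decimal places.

Incomes under z: 16×KSh 840,000 (q = 16 of N = 78).
Relative gaps: 0.5544 (×16); sum = 8.870027.
The income-gap ratio divides by q (the poor only): 8.870027 / 16 = 0.554.

0.554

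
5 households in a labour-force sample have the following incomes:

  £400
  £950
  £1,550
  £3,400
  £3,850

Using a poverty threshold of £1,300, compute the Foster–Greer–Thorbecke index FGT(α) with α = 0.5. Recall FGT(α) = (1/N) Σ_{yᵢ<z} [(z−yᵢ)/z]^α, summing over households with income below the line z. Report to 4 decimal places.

0.2702

Incomes under z: £400, £950 (q = 2 of N = 5).
Normalized shortfalls: (1300−400)/1300 = 0.6923; (1300−950)/1300 = 0.2692.
Raised to α = 0.5: 0.83205; 0.51887.
Sum = 1.350925; FGT(0.5) = 1.350925 / 5 = 0.2702.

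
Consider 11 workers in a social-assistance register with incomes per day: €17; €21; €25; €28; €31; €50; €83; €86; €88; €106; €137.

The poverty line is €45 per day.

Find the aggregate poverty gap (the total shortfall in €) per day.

Poor units: €17, €21, €25, €28, €31 (q = 5 of N = 11).
Individual gaps: 45−17 = 28; 45−21 = 24; 45−25 = 20; 45−28 = 17; 45−31 = 14.
Aggregate gap = €103.

€103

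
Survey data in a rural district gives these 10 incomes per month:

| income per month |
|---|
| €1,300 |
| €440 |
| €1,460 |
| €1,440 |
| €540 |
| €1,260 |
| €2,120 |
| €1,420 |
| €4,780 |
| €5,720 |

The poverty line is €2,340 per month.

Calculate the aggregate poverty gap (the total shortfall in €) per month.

Poor units: €440, €540, €1,260, €1,300, €1,420, €1,440, €1,460, €2,120 (q = 8 of N = 10).
Individual gaps: 2340−440 = 1900; 2340−540 = 1800; 2340−1260 = 1080; 2340−1300 = 1040; 2340−1420 = 920; 2340−1440 = 900; 2340−1460 = 880; 2340−2120 = 220.
Aggregate gap = €8,740.

€8,740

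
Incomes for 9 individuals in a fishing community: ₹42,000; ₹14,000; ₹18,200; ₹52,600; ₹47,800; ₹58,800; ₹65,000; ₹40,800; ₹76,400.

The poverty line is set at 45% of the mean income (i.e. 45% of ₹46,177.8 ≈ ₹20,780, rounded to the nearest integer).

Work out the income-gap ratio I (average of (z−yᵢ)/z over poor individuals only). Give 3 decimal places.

0.225

Below z: ₹14,000, ₹18,200 (q = 2 of N = 9).
Shortfall ratios (z−y)/z: 0.3263, 0.1242; sum = 0.450433.
The income-gap ratio divides by q (the poor only): 0.450433 / 2 = 0.225.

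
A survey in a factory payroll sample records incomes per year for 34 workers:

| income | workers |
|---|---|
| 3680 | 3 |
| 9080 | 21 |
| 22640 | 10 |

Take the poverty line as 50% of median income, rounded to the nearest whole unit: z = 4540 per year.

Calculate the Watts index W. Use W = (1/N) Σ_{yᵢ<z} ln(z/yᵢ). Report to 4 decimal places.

Poor units: 3×3680 (q = 3 of N = 34).
Log shortfalls: ln(4540/3680) = 0.2100 (×3).
W = 0.630043 / 34 = 0.0185.

0.0185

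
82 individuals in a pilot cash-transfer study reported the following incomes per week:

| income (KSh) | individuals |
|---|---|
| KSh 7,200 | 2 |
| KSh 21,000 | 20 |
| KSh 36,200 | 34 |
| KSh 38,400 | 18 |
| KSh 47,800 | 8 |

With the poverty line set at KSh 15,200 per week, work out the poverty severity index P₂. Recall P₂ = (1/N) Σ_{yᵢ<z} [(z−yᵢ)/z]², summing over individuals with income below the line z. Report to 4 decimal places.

0.0068

Below the line: 2×KSh 7,200 (q = 2 of N = 82).
Gap ratios (z−y)/z: (15200−7200)/15200 = 0.5263 (×2).
Squared: 0.2770 (×2).
Sum = 0.554017; P₂ = 0.554017 / 82 = 0.0068.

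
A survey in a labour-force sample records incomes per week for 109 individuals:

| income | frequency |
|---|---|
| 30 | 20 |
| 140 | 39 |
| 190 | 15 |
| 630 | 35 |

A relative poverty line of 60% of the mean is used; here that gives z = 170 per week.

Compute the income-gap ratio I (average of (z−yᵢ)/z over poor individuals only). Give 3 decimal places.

0.396

Poor units: 20×30, 39×140 (q = 59 of N = 109).
Shortfall ratios (z−y)/z: 0.8235 (×20), 0.1765 (×39); sum = 23.352941.
I averages over the q = 59 poor units only: 23.352941 / 59 = 0.396.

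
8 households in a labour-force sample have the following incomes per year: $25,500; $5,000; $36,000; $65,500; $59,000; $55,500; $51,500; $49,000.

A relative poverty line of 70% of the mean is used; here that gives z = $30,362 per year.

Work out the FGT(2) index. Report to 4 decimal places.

0.0904

Below z: $5,000, $25,500 (q = 2 of N = 8).
Shortfall ratios: (30362−5000)/30362 = 0.8353; (30362−25500)/30362 = 0.1601.
Squared: 0.6978; 0.0256.
Sum = 0.723403; P₂ = 0.723403 / 8 = 0.0904.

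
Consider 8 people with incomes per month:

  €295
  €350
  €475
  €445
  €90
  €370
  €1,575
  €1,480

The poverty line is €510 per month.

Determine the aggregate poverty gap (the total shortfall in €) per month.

€1,035

Below z: €90, €295, €350, €370, €445, €475 (q = 6 of N = 8).
Individual gaps: 510−90 = 420; 510−295 = 215; 510−350 = 160; 510−370 = 140; 510−445 = 65; 510−475 = 35.
Aggregate gap = €1,035.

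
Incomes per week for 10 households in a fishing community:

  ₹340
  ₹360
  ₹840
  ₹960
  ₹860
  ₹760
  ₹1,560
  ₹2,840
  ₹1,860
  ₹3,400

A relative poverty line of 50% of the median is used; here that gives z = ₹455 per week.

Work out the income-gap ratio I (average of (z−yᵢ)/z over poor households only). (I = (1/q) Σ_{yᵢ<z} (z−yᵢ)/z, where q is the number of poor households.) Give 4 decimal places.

Below the line: ₹340, ₹360 (q = 2 of N = 10).
Relative gaps: 0.2527, 0.2088; sum = 0.461538.
I averages over the q = 2 poor units only: 0.461538 / 2 = 0.2308.

0.2308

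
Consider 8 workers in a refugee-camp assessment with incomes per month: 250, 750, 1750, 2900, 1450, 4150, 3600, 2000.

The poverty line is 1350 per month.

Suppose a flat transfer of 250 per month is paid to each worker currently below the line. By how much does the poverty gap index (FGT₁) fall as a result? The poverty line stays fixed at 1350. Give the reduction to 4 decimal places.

Before: below the line — 250, 750; poverty gap index (FGT₁) = 0.157407.
After the 250 transfer: below the line — 500, 1000; poverty gap index (FGT₁) = 0.111111.
Reduction = 0.157407 − 0.111111 = 0.0463.

0.0463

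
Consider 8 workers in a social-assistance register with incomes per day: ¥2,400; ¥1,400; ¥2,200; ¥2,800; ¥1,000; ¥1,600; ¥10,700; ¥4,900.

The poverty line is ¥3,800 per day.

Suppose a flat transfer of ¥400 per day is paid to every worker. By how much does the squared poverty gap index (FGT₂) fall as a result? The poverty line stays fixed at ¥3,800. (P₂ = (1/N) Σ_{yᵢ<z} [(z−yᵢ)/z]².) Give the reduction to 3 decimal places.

0.071

Before: below the line — ¥1,000, ¥1,400, ¥1,600, ¥2,200, ¥2,400, ¥2,800; squared poverty gap index (FGT₂) = 0.20741.
After the ¥400 transfer: below the line — ¥1,400, ¥1,800, ¥2,000, ¥2,600, ¥2,800, ¥3,200; squared poverty gap index (FGT₂) = 0.13677.
Reduction = 0.20741 − 0.13677 = 0.071.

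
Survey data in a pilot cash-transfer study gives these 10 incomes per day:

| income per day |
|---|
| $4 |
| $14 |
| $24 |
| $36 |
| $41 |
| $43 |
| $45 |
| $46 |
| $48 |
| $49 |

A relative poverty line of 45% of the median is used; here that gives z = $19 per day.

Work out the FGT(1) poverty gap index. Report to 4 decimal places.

Poor units: $4, $14 (q = 2 of N = 10).
Shortfall ratios: (19−4)/19 = 0.7895; (19−14)/19 = 0.2632.
Σ = 1.052632. Dividing by the full population N = 10 gives P₁ = 0.1053.

0.1053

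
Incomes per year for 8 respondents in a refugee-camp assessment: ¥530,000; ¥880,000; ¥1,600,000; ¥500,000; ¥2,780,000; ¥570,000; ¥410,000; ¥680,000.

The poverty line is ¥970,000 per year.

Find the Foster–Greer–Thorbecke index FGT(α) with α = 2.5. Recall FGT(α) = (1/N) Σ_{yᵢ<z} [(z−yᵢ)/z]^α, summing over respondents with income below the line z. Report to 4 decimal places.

Below z: ¥410,000, ¥500,000, ¥530,000, ¥570,000, ¥680,000, ¥880,000 (q = 6 of N = 8).
Normalized shortfalls: (970000−410000)/970000 = 0.5773; (970000−500000)/970000 = 0.4845; (970000−530000)/970000 = 0.4536; (970000−570000)/970000 = 0.4124; (970000−680000)/970000 = 0.2990; (970000−880000)/970000 = 0.0928.
Raised to α = 2.5: 0.25324; 0.16342; 0.13858; 0.10920; 0.04887; 0.00262.
Sum = 0.715944; FGT(2.5) = 0.715944 / 8 = 0.0895.

0.0895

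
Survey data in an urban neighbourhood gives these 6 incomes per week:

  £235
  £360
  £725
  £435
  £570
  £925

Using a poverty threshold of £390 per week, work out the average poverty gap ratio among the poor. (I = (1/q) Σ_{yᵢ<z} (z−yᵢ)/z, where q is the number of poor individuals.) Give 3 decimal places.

Poor units: £235, £360 (q = 2 of N = 6).
Relative gaps: 0.3974, 0.0769; sum = 0.474359.
I averages over the q = 2 poor units only: 0.474359 / 2 = 0.237.

0.237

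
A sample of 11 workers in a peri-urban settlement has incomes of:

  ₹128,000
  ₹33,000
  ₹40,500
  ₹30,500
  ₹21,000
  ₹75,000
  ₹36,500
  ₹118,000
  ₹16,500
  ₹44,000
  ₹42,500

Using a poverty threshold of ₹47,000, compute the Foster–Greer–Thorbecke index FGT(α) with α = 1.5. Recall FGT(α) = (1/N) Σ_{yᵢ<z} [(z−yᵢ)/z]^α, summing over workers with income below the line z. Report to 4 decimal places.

Poor units: ₹16,500, ₹21,000, ₹30,500, ₹33,000, ₹36,500, ₹40,500, ₹42,500, ₹44,000 (q = 8 of N = 11).
Gap ratios (z−y)/z: (47000−16500)/47000 = 0.6489; (47000−21000)/47000 = 0.5532; (47000−30500)/47000 = 0.3511; (47000−33000)/47000 = 0.2979; (47000−36500)/47000 = 0.2234; (47000−40500)/47000 = 0.1383; (47000−42500)/47000 = 0.0957; (47000−44000)/47000 = 0.0638.
Raised to α = 1.5: 0.52276; 0.41145; 0.20801; 0.16257; 0.10559; 0.05143; 0.02963; 0.01613.
Sum = 1.507563; FGT(1.5) = 1.507563 / 11 = 0.1371.

0.1371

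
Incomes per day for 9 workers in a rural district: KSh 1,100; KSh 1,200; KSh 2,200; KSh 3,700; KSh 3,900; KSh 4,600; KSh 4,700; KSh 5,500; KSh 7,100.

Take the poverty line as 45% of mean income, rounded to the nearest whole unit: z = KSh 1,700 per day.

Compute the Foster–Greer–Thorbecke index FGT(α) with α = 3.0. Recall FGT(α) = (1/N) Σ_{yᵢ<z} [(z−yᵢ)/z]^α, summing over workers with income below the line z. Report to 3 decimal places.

0.008

Incomes under z: KSh 1,100, KSh 1,200 (q = 2 of N = 9).
Gap ratios (z−y)/z: (1700−1100)/1700 = 0.3529; (1700−1200)/1700 = 0.2941.
Raised to α = 3.0: 0.04396; 0.02544.
Sum = 0.069408; FGT(3.0) = 0.069408 / 9 = 0.008.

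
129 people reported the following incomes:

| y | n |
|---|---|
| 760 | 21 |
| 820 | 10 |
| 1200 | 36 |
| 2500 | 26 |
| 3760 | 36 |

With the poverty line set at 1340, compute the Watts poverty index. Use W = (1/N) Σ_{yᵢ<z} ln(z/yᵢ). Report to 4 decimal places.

0.1612

Incomes under z: 21×760, 10×820, 36×1200 (q = 67 of N = 129).
Log shortfalls: ln(1340/760) = 0.5671 (×21); ln(1340/820) = 0.4911 (×10); ln(1340/1200) = 0.1103 (×36).
W = 20.792971 / 129 = 0.1612.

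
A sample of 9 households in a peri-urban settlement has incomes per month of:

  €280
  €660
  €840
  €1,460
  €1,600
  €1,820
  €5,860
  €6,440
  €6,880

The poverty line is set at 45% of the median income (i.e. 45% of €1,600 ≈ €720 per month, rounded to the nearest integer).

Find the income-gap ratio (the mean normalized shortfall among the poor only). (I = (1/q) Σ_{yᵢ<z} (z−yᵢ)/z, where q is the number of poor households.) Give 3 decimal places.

0.347

Below the line: €280, €660 (q = 2 of N = 9).
Relative gaps: 0.6111, 0.0833; sum = 0.694444.
I averages over the q = 2 poor units only: 0.694444 / 2 = 0.347.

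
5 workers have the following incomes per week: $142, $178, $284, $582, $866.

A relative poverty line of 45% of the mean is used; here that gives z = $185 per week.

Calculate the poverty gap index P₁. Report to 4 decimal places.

Poor units: $142, $178 (q = 2 of N = 5).
Gap ratios (z−y)/z: (185−142)/185 = 0.2324; (185−178)/185 = 0.0378.
Σ = 0.270270. Dividing by the full population N = 5 gives P₁ = 0.0541.

0.0541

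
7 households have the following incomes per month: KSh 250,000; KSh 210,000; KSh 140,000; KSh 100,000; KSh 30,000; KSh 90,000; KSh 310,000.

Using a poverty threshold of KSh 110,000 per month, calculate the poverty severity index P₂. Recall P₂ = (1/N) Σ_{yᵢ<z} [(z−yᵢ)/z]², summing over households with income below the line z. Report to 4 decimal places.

Below the line: KSh 30,000, KSh 90,000, KSh 100,000 (q = 3 of N = 7).
Normalized shortfalls: (110000−30000)/110000 = 0.7273; (110000−90000)/110000 = 0.1818; (110000−100000)/110000 = 0.0909.
Squared: 0.5289; 0.0331; 0.0083.
Sum = 0.570248; P₂ = 0.570248 / 7 = 0.0815.

0.0815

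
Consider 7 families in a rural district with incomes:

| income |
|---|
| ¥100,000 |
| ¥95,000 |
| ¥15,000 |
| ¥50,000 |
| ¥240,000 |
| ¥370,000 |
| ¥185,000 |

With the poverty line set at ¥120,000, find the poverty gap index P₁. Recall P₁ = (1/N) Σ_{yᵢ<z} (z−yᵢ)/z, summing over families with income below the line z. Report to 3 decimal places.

Incomes under z: ¥15,000, ¥50,000, ¥95,000, ¥100,000 (q = 4 of N = 7).
Relative gaps: (120000−15000)/120000 = 0.8750; (120000−50000)/120000 = 0.5833; (120000−95000)/120000 = 0.2083; (120000−100000)/120000 = 0.1667.
Sum of shortfalls = 1.833333; P₁ averages over all N: 1.833333 / 7 = 0.262.

0.262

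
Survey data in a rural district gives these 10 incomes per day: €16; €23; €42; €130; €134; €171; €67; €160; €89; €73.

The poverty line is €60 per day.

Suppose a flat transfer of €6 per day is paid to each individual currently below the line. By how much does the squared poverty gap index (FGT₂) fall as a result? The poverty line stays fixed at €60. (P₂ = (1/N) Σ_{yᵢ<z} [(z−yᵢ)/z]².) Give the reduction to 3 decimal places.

Before: below the line — €16, €23, €42; squared poverty gap index (FGT₂) = 0.10081.
After the €6 transfer: below the line — €22, €29, €48; squared poverty gap index (FGT₂) = 0.07081.
Reduction = 0.10081 − 0.07081 = 0.030.

0.030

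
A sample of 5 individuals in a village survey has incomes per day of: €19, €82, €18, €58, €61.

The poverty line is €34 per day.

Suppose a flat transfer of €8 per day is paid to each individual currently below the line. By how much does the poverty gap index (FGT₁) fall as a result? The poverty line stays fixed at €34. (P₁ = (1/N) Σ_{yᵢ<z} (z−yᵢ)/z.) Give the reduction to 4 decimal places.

0.0941

Before: below the line — €18, €19; poverty gap index (FGT₁) = 0.182353.
After the €8 transfer: below the line — €26, €27; poverty gap index (FGT₁) = 0.088235.
Reduction = 0.182353 − 0.088235 = 0.0941.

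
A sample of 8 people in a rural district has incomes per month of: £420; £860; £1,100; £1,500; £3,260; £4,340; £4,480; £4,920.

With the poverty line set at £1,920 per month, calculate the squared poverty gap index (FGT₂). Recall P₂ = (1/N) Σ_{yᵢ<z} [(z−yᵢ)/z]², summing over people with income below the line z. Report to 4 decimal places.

0.1432

Incomes under z: £420, £860, £1,100, £1,500 (q = 4 of N = 8).
Normalized shortfalls: (1920−420)/1920 = 0.7812; (1920−860)/1920 = 0.5521; (1920−1100)/1920 = 0.4271; (1920−1500)/1920 = 0.2188.
Squared: 0.6104; 0.3048; 0.1824; 0.0479.
Sum = 1.145399; P₂ = 1.145399 / 8 = 0.1432.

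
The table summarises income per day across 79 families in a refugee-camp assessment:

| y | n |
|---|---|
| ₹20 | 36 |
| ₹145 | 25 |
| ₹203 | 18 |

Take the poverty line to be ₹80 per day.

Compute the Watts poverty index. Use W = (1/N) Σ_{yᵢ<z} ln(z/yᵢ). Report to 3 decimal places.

0.632

Incomes under z: 36×₹20 (q = 36 of N = 79).
Log gaps: ln(80/20) = 1.3863 (×36).
W = 49.906597 / 79 = 0.632.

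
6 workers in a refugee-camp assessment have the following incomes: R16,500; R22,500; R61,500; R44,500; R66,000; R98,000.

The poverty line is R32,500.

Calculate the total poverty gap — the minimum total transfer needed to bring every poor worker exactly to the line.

R26,000

Poor units: R16,500, R22,500 (q = 2 of N = 6).
Individual gaps: 32500−16500 = 16000; 32500−22500 = 10000.
Aggregate gap = R26,000.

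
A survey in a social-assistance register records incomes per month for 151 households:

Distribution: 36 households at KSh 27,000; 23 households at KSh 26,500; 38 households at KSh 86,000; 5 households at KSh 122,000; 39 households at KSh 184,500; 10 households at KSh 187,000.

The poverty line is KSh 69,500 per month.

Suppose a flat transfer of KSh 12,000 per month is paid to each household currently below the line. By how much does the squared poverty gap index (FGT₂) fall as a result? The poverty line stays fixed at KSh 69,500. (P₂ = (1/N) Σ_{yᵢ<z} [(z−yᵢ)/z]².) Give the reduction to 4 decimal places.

0.0712

Before: below the line — 23×KSh 26,500, 36×KSh 27,000; squared poverty gap index (FGT₂) = 0.147459.
After the KSh 12,000 transfer: below the line — 23×KSh 38,500, 36×KSh 39,000; squared poverty gap index (FGT₂) = 0.076219.
Reduction = 0.147459 − 0.076219 = 0.0712.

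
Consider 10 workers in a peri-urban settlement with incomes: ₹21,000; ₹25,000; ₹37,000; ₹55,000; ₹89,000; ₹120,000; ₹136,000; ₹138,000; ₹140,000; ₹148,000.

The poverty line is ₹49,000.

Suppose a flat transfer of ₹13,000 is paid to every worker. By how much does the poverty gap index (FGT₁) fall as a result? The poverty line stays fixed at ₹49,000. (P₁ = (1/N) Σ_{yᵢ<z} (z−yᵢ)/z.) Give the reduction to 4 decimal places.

Before: below the line — ₹21,000, ₹25,000, ₹37,000; poverty gap index (FGT₁) = 0.130612.
After the ₹13,000 transfer: below the line — ₹34,000, ₹38,000; poverty gap index (FGT₁) = 0.053061.
Reduction = 0.130612 − 0.053061 = 0.0776.

0.0776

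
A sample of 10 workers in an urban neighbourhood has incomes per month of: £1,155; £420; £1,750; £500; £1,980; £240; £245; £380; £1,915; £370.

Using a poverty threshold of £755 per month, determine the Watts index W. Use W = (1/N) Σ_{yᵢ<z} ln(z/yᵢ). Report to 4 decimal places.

Poor units: £240, £245, £370, £380, £420, £500 (q = 6 of N = 10).
ln(z/y) terms: ln(755/240) = 1.1461; ln(755/245) = 1.1255; ln(755/370) = 0.7132; ln(755/380) = 0.6865; ln(755/420) = 0.5865; ln(755/500) = 0.4121.
W = 4.669872 / 10 = 0.4670.

0.4670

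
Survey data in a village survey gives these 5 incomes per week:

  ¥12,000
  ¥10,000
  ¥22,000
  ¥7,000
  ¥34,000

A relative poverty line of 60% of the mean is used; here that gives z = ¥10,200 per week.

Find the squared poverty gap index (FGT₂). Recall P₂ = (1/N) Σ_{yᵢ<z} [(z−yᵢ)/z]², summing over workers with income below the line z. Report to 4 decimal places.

Below z: ¥7,000, ¥10,000 (q = 2 of N = 5).
Gap ratios (z−y)/z: (10200−7000)/10200 = 0.3137; (10200−10000)/10200 = 0.0196.
Squared: 0.0984; 0.0004.
Sum = 0.098808; P₂ = 0.098808 / 5 = 0.0198.

0.0198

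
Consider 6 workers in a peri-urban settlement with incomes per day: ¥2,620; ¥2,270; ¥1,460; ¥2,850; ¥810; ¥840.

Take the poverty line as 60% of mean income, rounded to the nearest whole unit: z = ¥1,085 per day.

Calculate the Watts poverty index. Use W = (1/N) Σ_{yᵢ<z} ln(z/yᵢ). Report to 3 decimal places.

Below z: ¥810, ¥840 (q = 2 of N = 6).
Log shortfalls: ln(1085/810) = 0.2923; ln(1085/840) = 0.2559.
W = 0.548234 / 6 = 0.091.

0.091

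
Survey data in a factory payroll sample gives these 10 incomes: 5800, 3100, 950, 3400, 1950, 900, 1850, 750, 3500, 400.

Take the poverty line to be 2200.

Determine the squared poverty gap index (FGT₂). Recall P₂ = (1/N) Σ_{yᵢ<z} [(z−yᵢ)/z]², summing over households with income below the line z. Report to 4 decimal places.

Below z: 400, 750, 900, 950, 1850, 1950 (q = 6 of N = 10).
Shortfall ratios: (2200−400)/2200 = 0.8182; (2200−750)/2200 = 0.6591; (2200−900)/2200 = 0.5909; (2200−950)/2200 = 0.5682; (2200−1850)/2200 = 0.1591; (2200−1950)/2200 = 0.1136.
Squared: 0.6694; 0.4344; 0.3492; 0.3228; 0.0253; 0.0129.
Sum = 1.814050; P₂ = 1.814050 / 10 = 0.1814.

0.1814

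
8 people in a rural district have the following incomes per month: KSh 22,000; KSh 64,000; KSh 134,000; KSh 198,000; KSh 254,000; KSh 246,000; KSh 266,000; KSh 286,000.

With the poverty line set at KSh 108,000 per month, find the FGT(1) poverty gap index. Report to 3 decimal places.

Below z: KSh 22,000, KSh 64,000 (q = 2 of N = 8).
Gap ratios (z−y)/z: (108000−22000)/108000 = 0.7963; (108000−64000)/108000 = 0.4074.
Σ = 1.203704. Dividing by the full population N = 8 gives P₁ = 0.150.

0.150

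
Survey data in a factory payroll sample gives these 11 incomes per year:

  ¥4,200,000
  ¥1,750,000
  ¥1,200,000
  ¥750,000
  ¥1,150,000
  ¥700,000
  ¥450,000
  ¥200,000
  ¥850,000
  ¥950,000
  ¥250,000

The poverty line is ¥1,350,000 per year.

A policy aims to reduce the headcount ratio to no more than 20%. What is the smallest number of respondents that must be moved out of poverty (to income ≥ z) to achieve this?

9 of the 11 respondents are poor, so H = 9/11 = 0.818.
A headcount ratio of at most 20% allows at most ⌊0.20 × 11⌋ = 2 poor respondents.
So at least 9 − 2 = 7 must be lifted.

7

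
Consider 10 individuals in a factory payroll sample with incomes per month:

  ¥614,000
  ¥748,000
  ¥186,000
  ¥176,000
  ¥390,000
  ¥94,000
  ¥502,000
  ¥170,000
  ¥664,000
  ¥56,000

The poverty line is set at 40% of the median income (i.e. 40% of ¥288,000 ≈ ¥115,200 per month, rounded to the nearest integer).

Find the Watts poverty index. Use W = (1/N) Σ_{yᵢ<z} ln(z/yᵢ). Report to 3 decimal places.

0.092

Below z: ¥56,000, ¥94,000 (q = 2 of N = 10).
Log shortfalls: ln(115200/56000) = 0.7213; ln(115200/94000) = 0.2034.
W = 0.924693 / 10 = 0.092.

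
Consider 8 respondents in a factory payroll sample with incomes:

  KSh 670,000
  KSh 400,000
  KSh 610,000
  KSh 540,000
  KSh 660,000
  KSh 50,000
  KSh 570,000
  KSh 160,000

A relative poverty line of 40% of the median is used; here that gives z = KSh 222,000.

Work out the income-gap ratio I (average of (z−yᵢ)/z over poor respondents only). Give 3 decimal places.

0.527

Below the line: KSh 50,000, KSh 160,000 (q = 2 of N = 8).
Relative gaps: 0.7748, 0.2793; sum = 1.054054.
I averages over the q = 2 poor units only: 1.054054 / 2 = 0.527.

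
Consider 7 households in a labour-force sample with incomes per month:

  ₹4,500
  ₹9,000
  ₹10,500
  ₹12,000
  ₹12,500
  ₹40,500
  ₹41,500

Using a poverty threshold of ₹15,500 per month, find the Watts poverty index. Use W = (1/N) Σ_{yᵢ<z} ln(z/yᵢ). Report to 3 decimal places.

Below z: ₹4,500, ₹9,000, ₹10,500, ₹12,000, ₹12,500 (q = 5 of N = 7).
ln(z/y) terms: ln(15500/4500) = 1.2368; ln(15500/9000) = 0.5436; ln(15500/10500) = 0.3895; ln(15500/12000) = 0.2559; ln(15500/12500) = 0.2151.
W = 2.640888 / 7 = 0.377.

0.377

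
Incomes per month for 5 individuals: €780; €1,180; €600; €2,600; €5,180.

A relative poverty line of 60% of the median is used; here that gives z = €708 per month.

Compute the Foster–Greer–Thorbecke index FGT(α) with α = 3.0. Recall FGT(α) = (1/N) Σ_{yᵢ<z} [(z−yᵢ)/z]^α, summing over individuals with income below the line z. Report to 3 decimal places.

0.001

Incomes under z: €600 (q = 1 of N = 5).
Shortfall ratios: (708−600)/708 = 0.1525.
Raised to α = 3.0: 0.00355.
Sum = 0.003550; FGT(3.0) = 0.003550 / 5 = 0.001.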